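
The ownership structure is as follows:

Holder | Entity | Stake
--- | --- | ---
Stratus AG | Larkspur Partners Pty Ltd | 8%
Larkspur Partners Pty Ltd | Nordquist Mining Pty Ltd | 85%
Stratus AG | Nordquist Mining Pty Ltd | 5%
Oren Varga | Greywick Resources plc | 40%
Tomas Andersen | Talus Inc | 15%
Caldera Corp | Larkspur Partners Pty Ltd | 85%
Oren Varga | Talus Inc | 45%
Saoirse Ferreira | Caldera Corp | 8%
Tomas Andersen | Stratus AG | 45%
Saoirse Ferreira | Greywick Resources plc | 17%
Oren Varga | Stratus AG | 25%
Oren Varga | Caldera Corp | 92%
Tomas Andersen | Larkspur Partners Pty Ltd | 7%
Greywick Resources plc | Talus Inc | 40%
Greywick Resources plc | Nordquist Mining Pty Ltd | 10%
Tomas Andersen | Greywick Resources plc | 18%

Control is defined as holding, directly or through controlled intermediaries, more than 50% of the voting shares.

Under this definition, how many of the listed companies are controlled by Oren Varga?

Oren holds 92% of Caldera, so Oren controls Caldera.
Caldera holds 85% of Larkspur, so Oren controls Larkspur.
Larkspur holds 85% of Nordquist, so Oren controls Nordquist.
No other company's threshold is met.
Oren controls 3 companies.

3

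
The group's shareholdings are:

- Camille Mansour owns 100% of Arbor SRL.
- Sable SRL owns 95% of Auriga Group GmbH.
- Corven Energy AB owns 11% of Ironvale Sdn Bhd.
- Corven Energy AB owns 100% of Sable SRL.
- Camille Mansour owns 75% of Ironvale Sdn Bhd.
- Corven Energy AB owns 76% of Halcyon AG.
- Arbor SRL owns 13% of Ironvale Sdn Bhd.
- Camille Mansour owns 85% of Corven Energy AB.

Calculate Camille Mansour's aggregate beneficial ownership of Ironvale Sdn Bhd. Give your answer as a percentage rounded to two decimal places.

97.35%

Camille reaches Ironvale along 3 paths.
Direct stake: 75% = 75%.
Via Corven: 85% × 11% = 9.35%.
Via Arbor: 100% × 13% = 13%.
Total: 75% + 9.35% + 13% = 97.35%.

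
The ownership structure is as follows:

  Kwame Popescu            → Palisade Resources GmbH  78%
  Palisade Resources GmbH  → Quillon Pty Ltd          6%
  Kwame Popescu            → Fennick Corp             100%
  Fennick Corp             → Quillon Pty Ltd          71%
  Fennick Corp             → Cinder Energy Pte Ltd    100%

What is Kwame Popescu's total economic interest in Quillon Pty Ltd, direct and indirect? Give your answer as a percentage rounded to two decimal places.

Kwame reaches Quillon along 2 paths.
Via Fennick: 100% × 71% = 71%.
Via Palisade: 78% × 6% = 4.68%.
Total: 71% + 4.68% = 75.68%.

75.68%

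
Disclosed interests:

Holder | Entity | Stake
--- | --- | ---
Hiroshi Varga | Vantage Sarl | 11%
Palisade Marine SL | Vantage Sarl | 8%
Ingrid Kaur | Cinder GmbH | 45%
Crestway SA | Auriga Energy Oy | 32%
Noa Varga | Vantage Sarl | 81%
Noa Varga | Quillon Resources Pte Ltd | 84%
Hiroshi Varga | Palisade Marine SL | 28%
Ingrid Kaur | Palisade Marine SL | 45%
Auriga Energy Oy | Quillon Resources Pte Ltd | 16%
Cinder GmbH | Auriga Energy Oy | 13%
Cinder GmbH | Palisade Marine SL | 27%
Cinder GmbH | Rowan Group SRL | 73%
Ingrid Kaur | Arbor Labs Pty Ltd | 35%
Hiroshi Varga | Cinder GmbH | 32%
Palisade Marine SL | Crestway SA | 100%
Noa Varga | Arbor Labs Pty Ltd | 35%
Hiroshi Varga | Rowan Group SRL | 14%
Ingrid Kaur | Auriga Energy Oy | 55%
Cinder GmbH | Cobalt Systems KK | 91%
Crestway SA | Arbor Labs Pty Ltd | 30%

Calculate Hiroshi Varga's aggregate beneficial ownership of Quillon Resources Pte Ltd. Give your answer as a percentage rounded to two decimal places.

Hiroshi reaches Quillon along 3 paths.
Via Palisade → Crestway → Auriga: 28% × 100% × 32% × 16% = 1.4336%.
Via Cinder → Palisade → Crestway → Auriga: 32% × 27% × 100% × 32% × 16% = 0.442368%.
Via Cinder → Auriga: 32% × 13% × 16% = 0.6656%.
Total: 1.4336% + 0.442368% + 0.6656% = 2.541568%.
Rounded: 2.54%.

2.54%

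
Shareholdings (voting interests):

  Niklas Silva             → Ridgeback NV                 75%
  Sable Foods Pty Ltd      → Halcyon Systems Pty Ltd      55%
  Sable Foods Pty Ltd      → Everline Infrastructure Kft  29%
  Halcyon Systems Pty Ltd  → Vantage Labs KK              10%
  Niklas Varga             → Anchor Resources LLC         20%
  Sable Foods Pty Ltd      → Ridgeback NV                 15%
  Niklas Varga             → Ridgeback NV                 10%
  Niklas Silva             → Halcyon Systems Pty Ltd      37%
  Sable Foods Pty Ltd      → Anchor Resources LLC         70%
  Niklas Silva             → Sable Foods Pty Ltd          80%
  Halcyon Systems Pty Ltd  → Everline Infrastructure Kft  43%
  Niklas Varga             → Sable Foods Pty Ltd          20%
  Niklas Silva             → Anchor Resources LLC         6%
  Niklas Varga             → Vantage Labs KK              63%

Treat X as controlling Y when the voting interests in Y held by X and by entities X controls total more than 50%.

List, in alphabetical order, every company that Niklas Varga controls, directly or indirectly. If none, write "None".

Vantage Labs KK

Niklas Varga holds 63% of Vantage, so Niklas Varga controls Vantage.
No other company's threshold is met.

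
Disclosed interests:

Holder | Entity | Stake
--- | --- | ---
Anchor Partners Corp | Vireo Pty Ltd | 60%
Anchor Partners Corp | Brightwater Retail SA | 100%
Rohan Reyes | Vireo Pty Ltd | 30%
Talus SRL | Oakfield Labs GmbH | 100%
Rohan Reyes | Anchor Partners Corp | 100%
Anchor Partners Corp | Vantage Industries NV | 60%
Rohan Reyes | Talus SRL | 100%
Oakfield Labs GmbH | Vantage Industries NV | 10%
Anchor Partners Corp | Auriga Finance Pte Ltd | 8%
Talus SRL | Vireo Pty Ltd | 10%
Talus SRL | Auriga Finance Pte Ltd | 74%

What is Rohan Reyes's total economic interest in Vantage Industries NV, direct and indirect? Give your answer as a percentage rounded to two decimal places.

Rohan reaches Vantage along 2 paths.
Via Anchor: 100% × 60% = 60%.
Via Talus → Oakfield: 100% × 100% × 10% = 10%.
Total: 60% + 10% = 70%.
Rounded: 70.00%.

70.00%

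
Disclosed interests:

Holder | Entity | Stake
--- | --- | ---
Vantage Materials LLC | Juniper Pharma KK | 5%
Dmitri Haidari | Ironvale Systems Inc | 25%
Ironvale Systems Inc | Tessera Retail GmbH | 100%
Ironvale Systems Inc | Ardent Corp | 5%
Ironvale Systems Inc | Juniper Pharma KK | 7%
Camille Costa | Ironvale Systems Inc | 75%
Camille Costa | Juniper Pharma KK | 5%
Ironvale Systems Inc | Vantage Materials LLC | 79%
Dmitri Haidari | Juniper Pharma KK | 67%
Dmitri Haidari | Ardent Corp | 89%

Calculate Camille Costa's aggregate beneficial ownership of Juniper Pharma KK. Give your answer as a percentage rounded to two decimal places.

13.21%

Camille reaches Juniper along 3 paths.
Via Ironvale: 75% × 7% = 5.25%.
Via Ironvale → Vantage: 75% × 79% × 5% = 2.9625%.
Direct stake: 5% = 5%.
Total: 5.25% + 2.9625% + 5% = 13.2125%.
Rounded: 13.21%.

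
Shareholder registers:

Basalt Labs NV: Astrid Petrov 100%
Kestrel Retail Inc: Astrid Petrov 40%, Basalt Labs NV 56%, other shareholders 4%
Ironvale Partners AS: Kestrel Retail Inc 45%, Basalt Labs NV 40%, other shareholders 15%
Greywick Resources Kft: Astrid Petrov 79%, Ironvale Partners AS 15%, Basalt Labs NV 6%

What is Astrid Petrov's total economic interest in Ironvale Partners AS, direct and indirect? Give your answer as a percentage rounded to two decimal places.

Astrid reaches Ironvale along 3 paths.
Via Kestrel: 40% × 45% = 18%.
Via Basalt → Kestrel: 100% × 56% × 45% = 25.2%.
Via Basalt: 100% × 40% = 40%.
Total: 18% + 25.2% + 40% = 83.2%.
Rounded: 83.20%.

83.20%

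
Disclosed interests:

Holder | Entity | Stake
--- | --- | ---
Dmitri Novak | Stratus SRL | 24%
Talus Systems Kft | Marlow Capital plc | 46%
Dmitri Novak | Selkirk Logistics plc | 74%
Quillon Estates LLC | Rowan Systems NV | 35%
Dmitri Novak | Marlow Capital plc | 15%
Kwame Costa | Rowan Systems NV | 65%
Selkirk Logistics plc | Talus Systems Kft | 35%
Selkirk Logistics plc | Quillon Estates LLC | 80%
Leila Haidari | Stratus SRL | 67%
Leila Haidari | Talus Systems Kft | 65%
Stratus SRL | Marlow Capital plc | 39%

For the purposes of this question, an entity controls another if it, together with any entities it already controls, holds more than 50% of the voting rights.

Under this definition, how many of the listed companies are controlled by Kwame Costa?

Kwame holds 65% of Rowan, so Kwame controls Rowan.
No other company's threshold is met.
Kwame controls 1 company.

1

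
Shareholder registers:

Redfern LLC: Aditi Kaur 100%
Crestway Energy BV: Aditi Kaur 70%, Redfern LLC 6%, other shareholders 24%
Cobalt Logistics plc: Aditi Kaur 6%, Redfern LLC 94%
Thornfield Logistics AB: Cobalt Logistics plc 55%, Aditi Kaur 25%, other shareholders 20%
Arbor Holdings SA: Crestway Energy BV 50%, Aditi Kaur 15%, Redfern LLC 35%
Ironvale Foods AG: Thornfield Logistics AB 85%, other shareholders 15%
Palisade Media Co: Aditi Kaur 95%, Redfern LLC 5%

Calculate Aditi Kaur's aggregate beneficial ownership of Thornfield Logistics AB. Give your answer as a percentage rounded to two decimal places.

80.00%

Aditi reaches Thornfield along 3 paths.
Via Cobalt: 6% × 55% = 3.3%.
Via Redfern → Cobalt: 100% × 94% × 55% = 51.7%.
Direct stake: 25% = 25%.
Total: 3.3% + 51.7% + 25% = 80%.
Rounded: 80.00%.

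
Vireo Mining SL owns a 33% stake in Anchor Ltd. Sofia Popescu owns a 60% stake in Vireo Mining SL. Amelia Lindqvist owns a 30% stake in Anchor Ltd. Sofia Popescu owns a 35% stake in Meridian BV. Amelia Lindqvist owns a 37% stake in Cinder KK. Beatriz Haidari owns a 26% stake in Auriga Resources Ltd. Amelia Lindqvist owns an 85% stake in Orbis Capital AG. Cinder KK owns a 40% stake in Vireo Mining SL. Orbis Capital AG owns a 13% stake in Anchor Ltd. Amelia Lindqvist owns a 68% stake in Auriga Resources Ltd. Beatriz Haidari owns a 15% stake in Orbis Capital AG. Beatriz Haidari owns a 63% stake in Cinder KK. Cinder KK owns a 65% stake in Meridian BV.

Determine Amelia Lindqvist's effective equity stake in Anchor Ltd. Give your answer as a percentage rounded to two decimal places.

45.93%

Amelia reaches Anchor along 3 paths.
Via Cinder → Vireo: 37% × 40% × 33% = 4.884%.
Direct stake: 30% = 30%.
Via Orbis: 85% × 13% = 11.05%.
Total: 4.884% + 30% + 11.05% = 45.934%.
Rounded: 45.93%.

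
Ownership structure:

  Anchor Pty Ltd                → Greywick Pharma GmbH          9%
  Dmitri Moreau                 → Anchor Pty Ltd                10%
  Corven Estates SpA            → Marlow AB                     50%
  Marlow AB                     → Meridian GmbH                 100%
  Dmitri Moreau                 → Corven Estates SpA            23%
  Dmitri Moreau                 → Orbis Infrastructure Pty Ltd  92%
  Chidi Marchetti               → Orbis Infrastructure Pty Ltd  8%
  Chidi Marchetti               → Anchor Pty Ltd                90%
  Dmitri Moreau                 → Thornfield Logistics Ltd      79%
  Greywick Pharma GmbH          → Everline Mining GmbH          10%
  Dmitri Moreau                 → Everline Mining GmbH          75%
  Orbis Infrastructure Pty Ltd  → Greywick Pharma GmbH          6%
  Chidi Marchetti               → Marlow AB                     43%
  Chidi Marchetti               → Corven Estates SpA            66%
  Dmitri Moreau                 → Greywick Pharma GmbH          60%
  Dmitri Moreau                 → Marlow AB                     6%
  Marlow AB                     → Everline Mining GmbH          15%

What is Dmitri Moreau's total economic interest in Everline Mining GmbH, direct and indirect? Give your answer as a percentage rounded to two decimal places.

84.27%

Dmitri reaches Everline along 6 paths.
Via Corven → Marlow: 23% × 50% × 15% = 1.725%.
Via Marlow: 6% × 15% = 0.9%.
Via Anchor → Greywick: 10% × 9% × 10% = 0.09%.
Via Orbis → Greywick: 92% × 6% × 10% = 0.552%.
Via Greywick: 60% × 10% = 6%.
Direct stake: 75% = 75%.
Total: 1.725% + 0.9% + 0.09% + 0.552% + 6% + 75% = 84.267%.
Rounded: 84.27%.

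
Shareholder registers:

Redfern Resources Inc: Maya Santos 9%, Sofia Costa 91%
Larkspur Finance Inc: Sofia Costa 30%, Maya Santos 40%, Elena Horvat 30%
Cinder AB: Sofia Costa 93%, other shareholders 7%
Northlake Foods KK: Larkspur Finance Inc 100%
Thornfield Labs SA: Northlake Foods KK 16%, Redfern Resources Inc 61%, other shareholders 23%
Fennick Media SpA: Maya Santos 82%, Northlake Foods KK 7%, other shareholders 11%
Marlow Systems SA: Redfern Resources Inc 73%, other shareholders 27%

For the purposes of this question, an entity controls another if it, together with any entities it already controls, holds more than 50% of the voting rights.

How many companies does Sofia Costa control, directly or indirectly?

4

Sofia holds 91% of Redfern, so Sofia controls Redfern.
Sofia holds 93% of Cinder, so Sofia controls Cinder.
Redfern holds 61% of Thornfield, so Sofia controls Thornfield.
Redfern holds 73% of Marlow, so Sofia controls Marlow.
No other company's threshold is met.
Sofia controls 4 companies.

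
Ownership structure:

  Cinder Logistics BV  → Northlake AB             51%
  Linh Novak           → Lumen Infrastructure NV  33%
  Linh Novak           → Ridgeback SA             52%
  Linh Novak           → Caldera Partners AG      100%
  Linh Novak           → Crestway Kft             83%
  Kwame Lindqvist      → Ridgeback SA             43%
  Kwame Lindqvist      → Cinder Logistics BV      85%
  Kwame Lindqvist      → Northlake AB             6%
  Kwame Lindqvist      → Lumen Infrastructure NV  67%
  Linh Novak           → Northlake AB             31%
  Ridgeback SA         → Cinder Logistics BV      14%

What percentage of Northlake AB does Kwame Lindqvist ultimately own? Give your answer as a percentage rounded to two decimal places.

Kwame reaches Northlake along 3 paths.
Direct stake: 6% = 6%.
Via Ridgeback → Cinder: 43% × 14% × 51% = 3.0702%.
Via Cinder: 85% × 51% = 43.35%.
Total: 6% + 3.0702% + 43.35% = 52.4202%.
Rounded: 52.42%.

52.42%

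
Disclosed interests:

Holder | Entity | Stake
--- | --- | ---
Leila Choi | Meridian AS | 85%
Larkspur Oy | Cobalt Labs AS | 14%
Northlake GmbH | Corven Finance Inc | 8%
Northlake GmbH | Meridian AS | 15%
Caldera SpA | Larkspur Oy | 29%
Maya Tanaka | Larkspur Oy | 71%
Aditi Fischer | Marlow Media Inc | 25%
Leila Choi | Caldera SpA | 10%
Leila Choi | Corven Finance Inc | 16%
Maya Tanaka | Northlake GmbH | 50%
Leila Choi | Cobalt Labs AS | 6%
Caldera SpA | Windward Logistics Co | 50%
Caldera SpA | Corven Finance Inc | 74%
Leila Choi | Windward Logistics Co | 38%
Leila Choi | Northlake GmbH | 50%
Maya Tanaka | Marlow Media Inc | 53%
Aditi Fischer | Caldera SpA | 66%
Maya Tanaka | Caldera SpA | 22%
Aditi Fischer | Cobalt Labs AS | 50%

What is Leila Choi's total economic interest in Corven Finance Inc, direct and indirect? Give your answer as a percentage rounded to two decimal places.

Leila reaches Corven along 3 paths.
Direct stake: 16% = 16%.
Via Caldera: 10% × 74% = 7.4%.
Via Northlake: 50% × 8% = 4%.
Total: 16% + 7.4% + 4% = 27.4%.
Rounded: 27.40%.

27.40%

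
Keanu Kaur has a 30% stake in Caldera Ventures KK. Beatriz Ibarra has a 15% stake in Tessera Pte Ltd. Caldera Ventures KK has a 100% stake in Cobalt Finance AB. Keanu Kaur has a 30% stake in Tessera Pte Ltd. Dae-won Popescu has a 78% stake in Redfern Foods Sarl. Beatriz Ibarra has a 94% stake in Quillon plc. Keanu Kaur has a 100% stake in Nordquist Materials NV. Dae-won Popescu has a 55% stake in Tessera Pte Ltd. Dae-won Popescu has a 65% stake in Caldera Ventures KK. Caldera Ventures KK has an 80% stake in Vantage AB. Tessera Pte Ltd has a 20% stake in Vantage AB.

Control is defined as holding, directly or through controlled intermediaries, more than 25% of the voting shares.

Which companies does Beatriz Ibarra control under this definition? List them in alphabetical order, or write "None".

Beatriz holds 94% of Quillon, so Beatriz controls Quillon.
No other company's threshold is met.

Quillon plc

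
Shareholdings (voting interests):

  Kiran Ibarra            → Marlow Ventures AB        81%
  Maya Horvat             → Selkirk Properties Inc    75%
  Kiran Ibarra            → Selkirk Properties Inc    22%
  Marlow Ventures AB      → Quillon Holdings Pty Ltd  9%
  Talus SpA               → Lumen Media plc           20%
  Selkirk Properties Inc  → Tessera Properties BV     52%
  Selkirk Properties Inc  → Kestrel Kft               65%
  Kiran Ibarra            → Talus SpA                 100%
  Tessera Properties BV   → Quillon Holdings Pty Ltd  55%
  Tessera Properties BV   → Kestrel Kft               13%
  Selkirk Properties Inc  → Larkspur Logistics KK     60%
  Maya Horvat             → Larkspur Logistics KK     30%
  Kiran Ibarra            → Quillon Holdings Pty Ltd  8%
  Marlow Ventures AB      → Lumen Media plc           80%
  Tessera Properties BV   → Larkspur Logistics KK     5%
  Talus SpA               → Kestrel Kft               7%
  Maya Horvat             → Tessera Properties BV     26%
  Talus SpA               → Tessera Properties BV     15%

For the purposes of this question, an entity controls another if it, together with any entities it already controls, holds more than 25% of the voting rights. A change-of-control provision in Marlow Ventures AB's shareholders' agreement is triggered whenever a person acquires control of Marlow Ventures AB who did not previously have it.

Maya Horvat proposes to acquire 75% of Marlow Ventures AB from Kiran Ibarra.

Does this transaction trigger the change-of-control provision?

Yes

The purchase adds only to Maya's holdings (Kiran's stake shrinks), so Maya is the only person who could newly come to control Marlow.
Maya holds 75% of Selkirk, so Maya controls Selkirk.
Selkirk and Maya together hold 52% + 26% = 78% of Tessera, so Maya controls Tessera.
Maya and Selkirk and Tessera together hold 30% + 60% + 5% = 95% of Larkspur, so Maya controls Larkspur.
Tessera holds 55% of Quillon, so Maya controls Quillon.
Tessera and Selkirk together hold 13% + 65% = 78% of Kestrel, so Maya controls Kestrel.
Neither Maya nor any entity Maya controls holds any voting interest in Marlow.
So before the transaction, Maya does not control Marlow.
After the purchase, Maya holds 75% of Marlow directly, and Kiran's stake falls to 6%.
Maya holds 75% of Marlow, so Maya controls Marlow.
Maya did not control Marlow before and does after, so the clause is triggered.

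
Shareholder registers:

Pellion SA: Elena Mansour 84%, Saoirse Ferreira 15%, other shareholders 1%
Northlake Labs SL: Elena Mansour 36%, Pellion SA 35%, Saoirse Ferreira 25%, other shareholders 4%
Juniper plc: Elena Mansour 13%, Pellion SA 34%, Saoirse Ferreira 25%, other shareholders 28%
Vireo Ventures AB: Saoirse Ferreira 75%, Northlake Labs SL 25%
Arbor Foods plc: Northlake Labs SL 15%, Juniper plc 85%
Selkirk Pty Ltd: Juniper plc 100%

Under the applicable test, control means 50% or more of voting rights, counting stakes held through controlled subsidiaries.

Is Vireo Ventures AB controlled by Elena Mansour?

No

Elena holds 84% of Pellion, so Elena controls Pellion.
Elena and Pellion together hold 36% + 35% = 71% of Northlake, so Elena controls Northlake.
In Vireo, Elena's side holds only 25%, not ≥ 50%.
So Elena does not control Vireo.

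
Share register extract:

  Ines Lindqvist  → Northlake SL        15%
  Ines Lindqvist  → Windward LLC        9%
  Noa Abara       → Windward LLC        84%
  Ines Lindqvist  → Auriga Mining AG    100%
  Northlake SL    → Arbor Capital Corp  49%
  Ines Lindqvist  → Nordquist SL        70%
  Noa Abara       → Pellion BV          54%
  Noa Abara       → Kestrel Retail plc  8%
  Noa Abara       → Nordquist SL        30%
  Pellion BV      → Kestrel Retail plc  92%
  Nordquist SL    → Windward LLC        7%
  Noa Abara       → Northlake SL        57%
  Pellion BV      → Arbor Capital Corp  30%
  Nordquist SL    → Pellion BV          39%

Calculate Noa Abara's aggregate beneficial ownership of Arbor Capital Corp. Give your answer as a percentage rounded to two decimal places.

Noa reaches Arbor along 3 paths.
Via Northlake: 57% × 49% = 27.93%.
Via Pellion: 54% × 30% = 16.2%.
Via Nordquist → Pellion: 30% × 39% × 30% = 3.51%.
Total: 27.93% + 16.2% + 3.51% = 47.64%.

47.64%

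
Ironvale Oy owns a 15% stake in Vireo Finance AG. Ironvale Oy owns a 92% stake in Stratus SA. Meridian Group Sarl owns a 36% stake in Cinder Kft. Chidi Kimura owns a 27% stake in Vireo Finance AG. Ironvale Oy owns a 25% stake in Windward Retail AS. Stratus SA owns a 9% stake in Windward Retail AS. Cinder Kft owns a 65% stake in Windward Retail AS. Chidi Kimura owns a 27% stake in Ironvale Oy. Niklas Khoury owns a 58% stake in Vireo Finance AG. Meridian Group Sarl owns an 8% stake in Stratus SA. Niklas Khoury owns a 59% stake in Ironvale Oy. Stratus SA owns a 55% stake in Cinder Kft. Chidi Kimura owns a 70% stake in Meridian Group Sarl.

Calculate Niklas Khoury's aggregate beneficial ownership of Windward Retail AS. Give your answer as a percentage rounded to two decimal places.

39.04%

Niklas reaches Windward along 3 paths.
Via Ironvale → Stratus → Cinder: 59% × 92% × 55% × 65% = 19.4051%.
Via Ironvale → Stratus: 59% × 92% × 9% = 4.8852%.
Via Ironvale: 59% × 25% = 14.75%.
Total: 19.4051% + 4.8852% + 14.75% = 39.0403%.
Rounded: 39.04%.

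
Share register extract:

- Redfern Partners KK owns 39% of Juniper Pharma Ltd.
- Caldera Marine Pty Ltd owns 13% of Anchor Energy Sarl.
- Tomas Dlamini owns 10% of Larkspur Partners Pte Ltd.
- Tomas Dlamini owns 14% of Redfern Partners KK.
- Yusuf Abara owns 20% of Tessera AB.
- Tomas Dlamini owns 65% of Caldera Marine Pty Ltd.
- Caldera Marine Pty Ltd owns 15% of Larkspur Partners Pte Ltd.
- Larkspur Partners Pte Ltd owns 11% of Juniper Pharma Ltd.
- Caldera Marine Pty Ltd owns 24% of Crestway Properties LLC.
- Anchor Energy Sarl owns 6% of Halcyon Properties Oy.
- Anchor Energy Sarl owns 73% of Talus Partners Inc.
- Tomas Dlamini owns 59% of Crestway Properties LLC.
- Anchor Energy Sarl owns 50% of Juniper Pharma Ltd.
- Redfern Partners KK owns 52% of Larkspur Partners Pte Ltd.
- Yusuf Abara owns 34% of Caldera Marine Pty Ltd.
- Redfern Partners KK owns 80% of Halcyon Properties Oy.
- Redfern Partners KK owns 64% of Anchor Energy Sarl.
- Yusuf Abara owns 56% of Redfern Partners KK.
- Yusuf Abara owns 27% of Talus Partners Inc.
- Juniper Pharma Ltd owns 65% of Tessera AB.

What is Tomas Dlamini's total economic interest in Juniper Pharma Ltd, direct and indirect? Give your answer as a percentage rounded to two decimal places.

17.14%

Tomas reaches Juniper along 6 paths.
Via Caldera → Anchor: 65% × 13% × 50% = 4.225%.
Via Redfern → Anchor: 14% × 64% × 50% = 4.48%.
Via Redfern: 14% × 39% = 5.46%.
Via Redfern → Larkspur: 14% × 52% × 11% = 0.8008%.
Via Larkspur: 10% × 11% = 1.1%.
Via Caldera → Larkspur: 65% × 15% × 11% = 1.0725%.
Total: 4.225% + 4.48% + 5.46% + 0.8008% + 1.1% + 1.0725% = 17.1383%.
Rounded: 17.14%.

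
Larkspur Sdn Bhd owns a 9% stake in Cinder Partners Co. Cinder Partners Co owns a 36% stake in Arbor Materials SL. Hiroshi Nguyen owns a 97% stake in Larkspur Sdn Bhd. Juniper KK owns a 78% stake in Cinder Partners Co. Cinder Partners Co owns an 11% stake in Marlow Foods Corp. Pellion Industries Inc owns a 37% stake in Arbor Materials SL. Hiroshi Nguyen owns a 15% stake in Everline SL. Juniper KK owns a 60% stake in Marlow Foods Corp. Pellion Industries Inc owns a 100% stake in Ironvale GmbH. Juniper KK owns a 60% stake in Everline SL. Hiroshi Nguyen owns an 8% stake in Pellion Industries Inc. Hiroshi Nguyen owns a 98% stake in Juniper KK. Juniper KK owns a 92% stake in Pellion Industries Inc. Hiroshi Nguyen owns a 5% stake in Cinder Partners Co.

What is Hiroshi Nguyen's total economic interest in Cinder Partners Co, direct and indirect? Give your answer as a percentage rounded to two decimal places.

Hiroshi reaches Cinder along 3 paths.
Direct stake: 5% = 5%.
Via Juniper: 98% × 78% = 76.44%.
Via Larkspur: 97% × 9% = 8.73%.
Total: 5% + 76.44% + 8.73% = 90.17%.

90.17%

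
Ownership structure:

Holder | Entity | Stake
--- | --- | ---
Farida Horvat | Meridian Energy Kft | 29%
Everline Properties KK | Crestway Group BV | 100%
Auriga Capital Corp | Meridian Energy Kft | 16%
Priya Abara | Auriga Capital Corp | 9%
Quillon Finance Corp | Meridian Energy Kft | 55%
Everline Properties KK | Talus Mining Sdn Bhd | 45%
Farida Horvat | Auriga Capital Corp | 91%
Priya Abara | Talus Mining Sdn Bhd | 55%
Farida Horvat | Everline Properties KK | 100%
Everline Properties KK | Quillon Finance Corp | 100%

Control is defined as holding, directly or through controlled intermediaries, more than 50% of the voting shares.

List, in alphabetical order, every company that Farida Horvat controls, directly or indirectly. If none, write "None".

Auriga Capital Corp, Crestway Group BV, Everline Properties KK, Meridian Energy Kft, Quillon Finance Corp

Farida holds 91% of Auriga, so Farida controls Auriga.
Farida holds 100% of Everline, so Farida controls Everline.
Everline holds 100% of Quillon, so Farida controls Quillon.
Quillon and Farida and Auriga together hold 55% + 29% + 16% = 100% of Meridian, so Farida controls Meridian.
Everline holds 100% of Crestway, so Farida controls Crestway.
No other company's threshold is met.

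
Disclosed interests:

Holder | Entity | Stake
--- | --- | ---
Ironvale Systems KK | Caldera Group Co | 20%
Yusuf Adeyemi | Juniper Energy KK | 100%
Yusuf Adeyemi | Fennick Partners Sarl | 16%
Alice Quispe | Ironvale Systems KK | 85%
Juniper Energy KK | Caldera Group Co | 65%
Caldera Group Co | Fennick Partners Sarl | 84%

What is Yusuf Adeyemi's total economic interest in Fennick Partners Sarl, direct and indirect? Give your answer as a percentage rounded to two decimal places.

70.60%

Yusuf reaches Fennick along 2 paths.
Direct stake: 16% = 16%.
Via Juniper → Caldera: 100% × 65% × 84% = 54.6%.
Total: 16% + 54.6% = 70.6%.
Rounded: 70.60%.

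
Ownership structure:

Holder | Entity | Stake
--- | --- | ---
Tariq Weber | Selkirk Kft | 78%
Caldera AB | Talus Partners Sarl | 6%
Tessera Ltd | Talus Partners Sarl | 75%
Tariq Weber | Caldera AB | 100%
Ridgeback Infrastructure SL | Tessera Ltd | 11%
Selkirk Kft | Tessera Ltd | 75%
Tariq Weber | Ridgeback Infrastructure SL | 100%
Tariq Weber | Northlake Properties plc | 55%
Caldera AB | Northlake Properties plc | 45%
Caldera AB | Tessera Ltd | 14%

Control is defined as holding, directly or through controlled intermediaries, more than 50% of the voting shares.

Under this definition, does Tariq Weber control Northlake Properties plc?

Tariq holds 100% of Caldera, so Tariq controls Caldera.
Caldera and Tariq together hold 45% + 55% = 100% of Northlake, so Tariq controls Northlake.

Yes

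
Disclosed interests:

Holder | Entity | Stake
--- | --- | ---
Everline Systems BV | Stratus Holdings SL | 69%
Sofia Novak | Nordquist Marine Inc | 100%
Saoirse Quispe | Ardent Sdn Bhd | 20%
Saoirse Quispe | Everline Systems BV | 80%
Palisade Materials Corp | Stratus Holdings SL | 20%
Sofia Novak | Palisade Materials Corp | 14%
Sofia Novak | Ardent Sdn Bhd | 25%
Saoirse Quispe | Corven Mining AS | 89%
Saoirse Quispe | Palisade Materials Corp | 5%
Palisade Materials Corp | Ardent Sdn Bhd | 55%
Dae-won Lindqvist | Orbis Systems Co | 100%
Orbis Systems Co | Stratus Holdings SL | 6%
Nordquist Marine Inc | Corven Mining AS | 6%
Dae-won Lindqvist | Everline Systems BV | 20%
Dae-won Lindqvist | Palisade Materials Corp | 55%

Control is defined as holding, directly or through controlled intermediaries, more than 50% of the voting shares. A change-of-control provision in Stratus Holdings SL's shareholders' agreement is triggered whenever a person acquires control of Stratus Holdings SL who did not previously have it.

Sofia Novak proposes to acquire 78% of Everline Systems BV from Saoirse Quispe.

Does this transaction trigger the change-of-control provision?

The purchase adds only to Sofia's holdings (Saoirse's stake shrinks), so Sofia is the only person who could newly come to control Stratus.
Sofia holds 100% of Nordquist, so Sofia controls Nordquist.
Neither Sofia nor any entity Sofia controls holds any voting interest in Stratus.
So before the transaction, Sofia does not control Stratus.
After the purchase, Sofia holds 78% of Everline directly, and Saoirse's stake falls to 2%.
Sofia holds 78% of Everline, so Sofia controls Everline.
Everline holds 69% of Stratus, so Sofia controls Stratus.
Sofia did not control Stratus before and does after, so the clause is triggered.

Yes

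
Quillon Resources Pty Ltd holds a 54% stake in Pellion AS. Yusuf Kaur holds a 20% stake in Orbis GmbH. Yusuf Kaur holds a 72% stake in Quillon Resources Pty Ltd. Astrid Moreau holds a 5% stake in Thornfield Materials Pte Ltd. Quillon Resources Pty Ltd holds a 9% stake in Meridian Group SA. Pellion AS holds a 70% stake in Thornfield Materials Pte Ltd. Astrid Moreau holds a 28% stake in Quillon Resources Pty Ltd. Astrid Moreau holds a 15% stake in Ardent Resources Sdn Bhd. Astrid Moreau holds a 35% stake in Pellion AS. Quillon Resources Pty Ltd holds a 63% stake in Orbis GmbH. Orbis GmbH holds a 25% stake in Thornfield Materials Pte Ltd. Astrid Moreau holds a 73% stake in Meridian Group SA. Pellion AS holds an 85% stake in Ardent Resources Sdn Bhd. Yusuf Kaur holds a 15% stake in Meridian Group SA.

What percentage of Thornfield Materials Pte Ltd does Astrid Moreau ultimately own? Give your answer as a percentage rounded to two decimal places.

Astrid reaches Thornfield along 4 paths.
Via Quillon → Pellion: 28% × 54% × 70% = 10.584%.
Via Pellion: 35% × 70% = 24.5%.
Via Quillon → Orbis: 28% × 63% × 25% = 4.41%.
Direct stake: 5% = 5%.
Total: 10.584% + 24.5% + 4.41% + 5% = 44.494%.
Rounded: 44.49%.

44.49%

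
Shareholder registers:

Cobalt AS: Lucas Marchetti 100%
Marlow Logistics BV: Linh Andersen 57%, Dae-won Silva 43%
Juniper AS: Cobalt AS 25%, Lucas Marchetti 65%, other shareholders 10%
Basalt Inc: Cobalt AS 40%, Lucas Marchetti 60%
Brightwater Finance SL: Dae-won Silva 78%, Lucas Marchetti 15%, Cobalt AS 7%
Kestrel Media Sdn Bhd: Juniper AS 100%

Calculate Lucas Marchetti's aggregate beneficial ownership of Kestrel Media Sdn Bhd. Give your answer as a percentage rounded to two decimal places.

Lucas reaches Kestrel along 2 paths.
Via Cobalt → Juniper: 100% × 25% × 100% = 25%.
Via Juniper: 65% × 100% = 65%.
Total: 25% + 65% = 90%.
Rounded: 90.00%.

90.00%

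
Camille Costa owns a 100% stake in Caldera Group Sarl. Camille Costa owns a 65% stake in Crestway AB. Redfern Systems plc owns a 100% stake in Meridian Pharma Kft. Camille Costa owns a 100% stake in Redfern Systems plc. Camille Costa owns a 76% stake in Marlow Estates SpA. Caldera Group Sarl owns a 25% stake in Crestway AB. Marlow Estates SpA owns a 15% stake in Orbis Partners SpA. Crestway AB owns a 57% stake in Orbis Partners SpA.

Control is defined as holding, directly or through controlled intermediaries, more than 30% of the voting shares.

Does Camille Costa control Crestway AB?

Yes

Camille holds 100% of Caldera, so Camille controls Caldera.
Camille and Caldera together hold 65% + 25% = 90% of Crestway, so Camille controls Crestway.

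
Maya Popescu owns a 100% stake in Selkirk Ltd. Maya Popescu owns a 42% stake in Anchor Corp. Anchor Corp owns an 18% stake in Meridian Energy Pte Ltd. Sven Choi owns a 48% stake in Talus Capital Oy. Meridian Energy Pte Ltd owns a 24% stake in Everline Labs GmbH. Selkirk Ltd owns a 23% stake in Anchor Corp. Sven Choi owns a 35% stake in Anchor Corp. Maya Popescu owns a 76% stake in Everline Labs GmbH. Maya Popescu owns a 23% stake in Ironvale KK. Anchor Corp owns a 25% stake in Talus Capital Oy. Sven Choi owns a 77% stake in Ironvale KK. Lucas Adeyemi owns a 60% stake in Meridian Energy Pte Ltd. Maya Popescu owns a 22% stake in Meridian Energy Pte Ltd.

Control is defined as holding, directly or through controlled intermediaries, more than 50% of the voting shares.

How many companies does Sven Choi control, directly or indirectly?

1

Sven holds 77% of Ironvale, so Sven controls Ironvale.
No other company's threshold is met.
Sven controls 1 company.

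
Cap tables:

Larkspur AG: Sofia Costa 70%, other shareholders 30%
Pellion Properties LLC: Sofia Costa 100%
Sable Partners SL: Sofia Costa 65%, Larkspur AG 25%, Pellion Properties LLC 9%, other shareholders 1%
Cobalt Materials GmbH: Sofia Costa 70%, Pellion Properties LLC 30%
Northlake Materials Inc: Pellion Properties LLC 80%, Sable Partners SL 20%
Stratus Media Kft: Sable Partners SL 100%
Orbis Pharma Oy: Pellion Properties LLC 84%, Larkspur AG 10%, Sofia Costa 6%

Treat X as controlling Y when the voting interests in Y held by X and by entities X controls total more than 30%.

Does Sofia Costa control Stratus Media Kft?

Yes

Sofia holds 70% of Larkspur, so Sofia controls Larkspur.
Sofia holds 100% of Pellion, so Sofia controls Pellion.
Sofia and Larkspur and Pellion together hold 65% + 25% + 9% = 99% of Sable, so Sofia controls Sable.
Sable holds 100% of Stratus, so Sofia controls Stratus.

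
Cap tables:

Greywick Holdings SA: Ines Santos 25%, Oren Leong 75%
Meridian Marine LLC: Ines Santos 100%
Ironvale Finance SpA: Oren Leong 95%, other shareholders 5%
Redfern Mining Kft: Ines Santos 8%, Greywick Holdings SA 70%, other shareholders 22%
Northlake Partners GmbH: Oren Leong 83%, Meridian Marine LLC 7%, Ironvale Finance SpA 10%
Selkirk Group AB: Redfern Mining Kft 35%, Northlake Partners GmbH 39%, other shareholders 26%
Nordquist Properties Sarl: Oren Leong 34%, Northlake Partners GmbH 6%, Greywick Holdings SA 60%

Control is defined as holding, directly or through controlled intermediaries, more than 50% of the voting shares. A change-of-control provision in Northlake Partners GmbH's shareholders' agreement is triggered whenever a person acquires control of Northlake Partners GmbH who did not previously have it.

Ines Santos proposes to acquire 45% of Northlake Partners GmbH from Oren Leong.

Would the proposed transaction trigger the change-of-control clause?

Yes

The purchase adds only to Ines's holdings (Oren's stake shrinks), so Ines is the only person who could newly come to control Northlake.
Ines holds 100% of Meridian, so Ines controls Meridian.
In Northlake, Ines's side holds only 7%, not > 50%.
So before the transaction, Ines does not control Northlake.
After the purchase, Ines holds 45% of Northlake directly, and Oren's stake falls to 38%.
Meridian and Ines together hold 7% + 45% = 52% of Northlake, so Ines controls Northlake.
Ines did not control Northlake before and does after, so the clause is triggered.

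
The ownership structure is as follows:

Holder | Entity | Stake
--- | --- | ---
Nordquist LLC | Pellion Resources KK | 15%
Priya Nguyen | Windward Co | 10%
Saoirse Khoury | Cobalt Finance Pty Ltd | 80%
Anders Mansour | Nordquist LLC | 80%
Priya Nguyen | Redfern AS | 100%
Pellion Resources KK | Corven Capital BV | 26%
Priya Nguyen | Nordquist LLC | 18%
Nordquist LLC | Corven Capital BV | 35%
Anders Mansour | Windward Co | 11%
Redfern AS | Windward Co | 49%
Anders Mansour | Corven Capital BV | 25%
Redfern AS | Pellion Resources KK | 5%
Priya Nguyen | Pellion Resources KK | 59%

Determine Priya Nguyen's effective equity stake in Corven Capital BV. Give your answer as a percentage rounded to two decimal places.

23.64%

Priya reaches Corven along 4 paths.
Via Nordquist: 18% × 35% = 6.3%.
Via Pellion: 59% × 26% = 15.34%.
Via Nordquist → Pellion: 18% × 15% × 26% = 0.702%.
Via Redfern → Pellion: 100% × 5% × 26% = 1.3%.
Total: 6.3% + 15.34% + 0.702% + 1.3% = 23.642%.
Rounded: 23.64%.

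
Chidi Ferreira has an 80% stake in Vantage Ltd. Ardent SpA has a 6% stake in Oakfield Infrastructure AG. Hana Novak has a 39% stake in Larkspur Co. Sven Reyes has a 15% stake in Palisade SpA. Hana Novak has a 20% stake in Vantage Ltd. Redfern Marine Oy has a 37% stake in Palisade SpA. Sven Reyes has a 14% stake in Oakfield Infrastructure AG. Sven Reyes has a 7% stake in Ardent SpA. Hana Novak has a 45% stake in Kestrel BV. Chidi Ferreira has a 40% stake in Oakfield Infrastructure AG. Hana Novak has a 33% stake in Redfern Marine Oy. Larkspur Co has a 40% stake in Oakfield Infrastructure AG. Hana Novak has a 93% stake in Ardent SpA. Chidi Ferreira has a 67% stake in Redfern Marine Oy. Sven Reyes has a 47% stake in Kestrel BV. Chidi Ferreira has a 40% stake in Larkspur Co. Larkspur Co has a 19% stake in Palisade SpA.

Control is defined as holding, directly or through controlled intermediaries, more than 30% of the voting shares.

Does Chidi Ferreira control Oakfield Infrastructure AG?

Yes

Chidi holds 40% of Larkspur, so Chidi controls Larkspur.
Chidi and Larkspur together hold 40% + 40% = 80% of Oakfield, so Chidi controls Oakfield.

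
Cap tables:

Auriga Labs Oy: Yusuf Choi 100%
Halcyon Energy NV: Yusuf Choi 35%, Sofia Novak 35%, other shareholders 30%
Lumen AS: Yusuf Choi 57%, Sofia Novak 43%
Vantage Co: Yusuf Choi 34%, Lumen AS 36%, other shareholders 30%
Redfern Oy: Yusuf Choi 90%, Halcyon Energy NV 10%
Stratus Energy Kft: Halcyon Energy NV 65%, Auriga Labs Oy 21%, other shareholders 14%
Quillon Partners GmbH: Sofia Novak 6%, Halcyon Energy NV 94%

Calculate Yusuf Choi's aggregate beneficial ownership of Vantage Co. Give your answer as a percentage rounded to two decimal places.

Yusuf reaches Vantage along 2 paths.
Direct stake: 34% = 34%.
Via Lumen: 57% × 36% = 20.52%.
Total: 34% + 20.52% = 54.52%.

54.52%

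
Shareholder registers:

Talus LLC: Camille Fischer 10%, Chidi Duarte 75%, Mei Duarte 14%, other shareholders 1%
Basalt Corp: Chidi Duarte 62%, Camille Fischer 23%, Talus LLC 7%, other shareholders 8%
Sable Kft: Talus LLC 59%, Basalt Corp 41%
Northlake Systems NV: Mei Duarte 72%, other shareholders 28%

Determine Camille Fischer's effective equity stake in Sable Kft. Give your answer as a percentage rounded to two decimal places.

15.62%

Camille reaches Sable along 3 paths.
Via Talus: 10% × 59% = 5.9%.
Via Basalt: 23% × 41% = 9.43%.
Via Talus → Basalt: 10% × 7% × 41% = 0.287%.
Total: 5.9% + 9.43% + 0.287% = 15.617%.
Rounded: 15.62%.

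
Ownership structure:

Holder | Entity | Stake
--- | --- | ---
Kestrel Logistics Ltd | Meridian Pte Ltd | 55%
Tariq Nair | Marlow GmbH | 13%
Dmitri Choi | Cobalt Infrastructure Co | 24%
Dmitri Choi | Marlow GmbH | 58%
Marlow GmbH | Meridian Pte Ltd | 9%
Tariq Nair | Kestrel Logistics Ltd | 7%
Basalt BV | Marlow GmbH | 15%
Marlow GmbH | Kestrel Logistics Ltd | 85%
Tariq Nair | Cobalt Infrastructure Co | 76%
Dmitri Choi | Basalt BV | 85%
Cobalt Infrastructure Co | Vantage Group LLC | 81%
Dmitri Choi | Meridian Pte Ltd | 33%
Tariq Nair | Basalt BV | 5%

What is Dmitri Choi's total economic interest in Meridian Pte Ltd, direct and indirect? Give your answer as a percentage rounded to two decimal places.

Dmitri reaches Meridian along 5 paths.
Via Marlow: 58% × 9% = 5.22%.
Via Basalt → Marlow: 85% × 15% × 9% = 1.1475%.
Direct stake: 33% = 33%.
Via Marlow → Kestrel: 58% × 85% × 55% = 27.115%.
Via Basalt → Marlow → Kestrel: 85% × 15% × 85% × 55% = 5.960625%.
Total: 5.22% + 1.1475% + 33% + 27.115% + 5.960625% = 72.443125%.
Rounded: 72.44%.

72.44%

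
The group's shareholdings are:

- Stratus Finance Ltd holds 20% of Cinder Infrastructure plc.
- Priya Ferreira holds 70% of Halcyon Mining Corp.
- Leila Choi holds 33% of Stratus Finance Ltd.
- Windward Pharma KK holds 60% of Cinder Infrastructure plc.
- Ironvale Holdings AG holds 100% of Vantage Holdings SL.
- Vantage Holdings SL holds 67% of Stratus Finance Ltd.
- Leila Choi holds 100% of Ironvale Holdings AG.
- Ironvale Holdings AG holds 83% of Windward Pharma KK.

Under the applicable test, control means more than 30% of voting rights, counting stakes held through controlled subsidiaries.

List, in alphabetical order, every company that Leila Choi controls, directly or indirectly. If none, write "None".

Cinder Infrastructure plc, Ironvale Holdings AG, Stratus Finance Ltd, Vantage Holdings SL, Windward Pharma KK

Leila holds 100% of Ironvale, so Leila controls Ironvale.
Ironvale holds 83% of Windward, so Leila controls Windward.
Ironvale holds 100% of Vantage, so Leila controls Vantage.
Vantage and Leila together hold 67% + 33% = 100% of Stratus, so Leila controls Stratus.
Windward and Stratus together hold 60% + 20% = 80% of Cinder, so Leila controls Cinder.
No other company's threshold is met.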